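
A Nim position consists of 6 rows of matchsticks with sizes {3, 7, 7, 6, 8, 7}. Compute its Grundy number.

10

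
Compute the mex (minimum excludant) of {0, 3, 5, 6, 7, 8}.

0 is in the set but 1 is not, so the mex is 1.

1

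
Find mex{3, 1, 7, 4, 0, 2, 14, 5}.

6

The values 0, 1, 2, 3, 4, 5 are all present; 6 is the first non-negative integer missing from the set.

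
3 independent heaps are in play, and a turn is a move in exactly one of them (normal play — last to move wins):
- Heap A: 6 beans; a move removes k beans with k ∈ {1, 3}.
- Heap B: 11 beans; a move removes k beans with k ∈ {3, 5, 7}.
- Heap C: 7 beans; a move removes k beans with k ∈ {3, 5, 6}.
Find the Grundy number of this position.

Build the Grundy sequence for heap A with g(k) = mex{g(k−s) : s ∈ {1, 3}, s ≤ k}:
g(0) = mex{} = 0
g(1) = mex{0} = 1
g(2) = mex{1} = 0
g(3) = mex{0} = 1
g(4) = mex{1} = 0
g(5) = mex{0} = 1
g(6) = mex{1} = 0
So g(6) = 0.
Grundy values for heap B (subtraction set {3, 5, 7}):
k:     0  1  2  3  4  5  6  7  8  9 10 11
g(k):  0  0  0  1  1  1  2  2  2  3  0  0
So g(11) = 0.
Grundy values for heap C (subtraction set {3, 5, 6}):
k:     0  1  2  3  4  5  6  7
g(k):  0  0  0  1  1  1  2  2
So g(7) = 2.
The value of a disjunctive sum is the nim-sum of the parts.
Combined value = 0 ⊕ 0 ⊕ 2 = 2.

2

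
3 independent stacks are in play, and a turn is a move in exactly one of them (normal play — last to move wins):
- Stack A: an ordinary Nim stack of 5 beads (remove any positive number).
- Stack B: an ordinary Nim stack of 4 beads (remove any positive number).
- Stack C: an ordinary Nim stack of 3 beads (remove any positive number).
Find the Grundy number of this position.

2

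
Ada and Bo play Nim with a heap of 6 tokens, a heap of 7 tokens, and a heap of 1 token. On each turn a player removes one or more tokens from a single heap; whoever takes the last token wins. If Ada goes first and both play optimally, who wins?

In binary:
  110  (6)
  111  (7)
  001  (1)
  ---
  000  (0)
The nim-sum is 0, so this is a P-position: the player to move is in a losing position under optimal play; Ada is about to move from it and so loses — Bo wins.

Bo wins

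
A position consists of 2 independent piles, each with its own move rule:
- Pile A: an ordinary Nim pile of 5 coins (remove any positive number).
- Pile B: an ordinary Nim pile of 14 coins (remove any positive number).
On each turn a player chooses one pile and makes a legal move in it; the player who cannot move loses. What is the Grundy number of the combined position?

Pile A is a plain Nim pile of size 5, so its Grundy value is 5.
Pile B is a plain Nim pile of size 14, so its Grundy value is 14.
The value of a disjunctive sum is the nim-sum of the parts.
Combined value = 5 XOR 14 = 11.

11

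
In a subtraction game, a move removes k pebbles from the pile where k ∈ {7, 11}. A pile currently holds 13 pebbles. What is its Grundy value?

1

Compute g(0), g(1), … for moves {7, 11}:
k:     0  1  2  3  4  5  6  7  8  9 10 11 12 13
g(k):  0  0  0  0  0  0  0  1  1  1  1  1  1  1
So g(13) = 1.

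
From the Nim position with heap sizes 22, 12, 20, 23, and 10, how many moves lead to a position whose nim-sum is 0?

3

Nim-sum: 22 ⊕ 12 ⊕ 20 ⊕ 23 ⊕ 10 = 19.
The overall nim-sum is X = 19. A heap of size p has a winning move iff p XOR X < p (reduce it to p XOR X).
  22: 22 XOR 19 = 5 < 22 — winning move (to 5).
  12: 12 XOR 19 = 31 ≥ 12 — no move.
  20: 20 XOR 19 = 7 < 20 — winning move (to 7).
  23: 23 XOR 19 = 4 < 23 — winning move (to 4).
  10: 10 XOR 19 = 25 ≥ 10 — no move.
That gives 3 winning moves.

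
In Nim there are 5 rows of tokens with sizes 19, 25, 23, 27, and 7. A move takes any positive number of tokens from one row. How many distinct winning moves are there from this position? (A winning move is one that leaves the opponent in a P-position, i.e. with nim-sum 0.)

5

Nim-sum: 19 XOR 25 XOR 23 XOR 27 XOR 7 = 1.
The overall nim-sum is X = 1. A row of size p has a winning move iff p XOR X < p (reduce it to p XOR X).
  19: 19 XOR 1 = 18 < 19 — winning move (to 18).
  25: 25 XOR 1 = 24 < 25 — winning move (to 24).
  23: 23 XOR 1 = 22 < 23 — winning move (to 22).
  27: 27 XOR 1 = 26 < 27 — winning move (to 26).
  7: 7 XOR 1 = 6 < 7 — winning move (to 6).
That gives 5 winning moves.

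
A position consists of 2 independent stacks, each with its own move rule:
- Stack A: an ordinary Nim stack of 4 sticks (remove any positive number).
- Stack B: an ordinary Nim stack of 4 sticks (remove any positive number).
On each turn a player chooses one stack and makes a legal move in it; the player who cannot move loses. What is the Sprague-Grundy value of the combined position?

Stack A is a plain Nim stack of size 4, so its Grundy value is 4.
Stack B is a plain Nim stack of size 4, so its Grundy value is 4.
The value of a disjunctive sum is the nim-sum of the parts.
Combined value = 4 ⊕ 4 = 0.

0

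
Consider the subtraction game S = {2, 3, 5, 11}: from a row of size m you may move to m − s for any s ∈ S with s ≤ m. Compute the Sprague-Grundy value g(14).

Build the Grundy sequence with g(k) = mex{g(k−s) : s ∈ {2, 3, 5, 11}, s ≤ k}:
k:     0  1  2  3  4  5  6  7  8  9 10 11 12 13 14
g(k):  0  0  1  1  2  2  3  0  0  1  1  2  2  3  0
So g(14) = 0.

0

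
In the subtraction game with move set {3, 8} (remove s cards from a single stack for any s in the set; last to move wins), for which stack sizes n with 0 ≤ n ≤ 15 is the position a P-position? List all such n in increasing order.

0, 1, 2, 6, 7, 11, 12, 13

Build the Grundy sequence with g(k) = mex{g(k−s) : s ∈ {3, 8}, s ≤ k}:
k:     0  1  2  3  4  5  6  7  8  9 10 11 12 13 14 15
g(k):  0  0  0  1  1  1  0  0  2  1  1  0  0  0  1  1
The P-positions (g = 0) in 0..15 are 0, 1, 2, 6, 7, 11, 12, 13.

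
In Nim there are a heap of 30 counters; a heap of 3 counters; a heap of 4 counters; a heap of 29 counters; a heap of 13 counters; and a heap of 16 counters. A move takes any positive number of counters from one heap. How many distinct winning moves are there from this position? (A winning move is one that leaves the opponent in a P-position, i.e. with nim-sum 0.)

3

Nim-sum: 30 ^ 3 ^ 4 ^ 29 ^ 13 ^ 16 = 25.
The overall nim-sum is X = 25. A heap of size p has a winning move iff p XOR X < p (reduce it to p XOR X).
  30: 30 XOR 25 = 7 < 30 — winning move (to 7).
  3: 3 XOR 25 = 26 ≥ 3 — no move.
  4: 4 XOR 25 = 29 ≥ 4 — no move.
  29: 29 XOR 25 = 4 < 29 — winning move (to 4).
  13: 13 XOR 25 = 20 ≥ 13 — no move.
  16: 16 XOR 25 = 9 < 16 — winning move (to 9).
That gives 3 winning moves.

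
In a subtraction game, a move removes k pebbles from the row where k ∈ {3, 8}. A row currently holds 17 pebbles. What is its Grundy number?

Build the Grundy sequence with g(k) = mex{g(k−s) : s ∈ {3, 8}, s ≤ k}:
k:     0  1  2  3  4  5  6  7  8  9 10 11 12 13 14 15 16 17
g(k):  0  0  0  1  1  1  0  0  2  1  1  0  0  0  1  1  1  0
So g(17) = 0.

0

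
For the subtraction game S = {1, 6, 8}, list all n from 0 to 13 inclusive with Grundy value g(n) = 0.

0, 2, 4, 7, 9, 11

Compute g(0), g(1), … for moves {1, 6, 8}:
g(0) = mex{} = 0
g(1) = mex{0} = 1
g(2) = mex{1} = 0
g(3) = mex{0} = 1
g(4) = mex{1} = 0
g(5) = mex{0} = 1
g(6) = mex{0,1} = 2
g(7) = mex{1,2} = 0
g(8) = mex{0} = 1
g(9) = mex{1} = 0
g(10) = mex{0} = 1
g(11) = mex{1} = 0
g(12) = mex{0,2} = 1
g(13) = mex{0,1} = 2
The P-positions (g = 0) in 0..13 are 0, 2, 4, 7, 9, 11.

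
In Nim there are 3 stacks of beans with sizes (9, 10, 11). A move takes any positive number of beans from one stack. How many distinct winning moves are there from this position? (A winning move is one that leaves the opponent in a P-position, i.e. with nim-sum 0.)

3

Compute the nim-sum pairwise:
9 XOR 10 = 3
3 XOR 11 = 8
The overall nim-sum is X = 8. A stack of size p has a winning move iff p XOR X < p (reduce it to p XOR X).
  9: 9 XOR 8 = 1 < 9 — winning move (to 1).
  10: 10 XOR 8 = 2 < 10 — winning move (to 2).
  11: 11 XOR 8 = 3 < 11 — winning move (to 3).
That gives 3 winning moves.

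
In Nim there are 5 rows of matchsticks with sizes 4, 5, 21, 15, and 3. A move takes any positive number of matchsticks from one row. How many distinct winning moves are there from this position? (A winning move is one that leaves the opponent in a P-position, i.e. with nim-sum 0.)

1

In binary:
  00100  (4)
  00101  (5)
  10101  (21)
  01111  (15)
  00011  (3)
  -----
  11000  (24)
The overall nim-sum is X = 24. A row of size p has a winning move iff p XOR X < p (reduce it to p XOR X).
  4: 4 XOR 24 = 28 ≥ 4 — no move.
  5: 5 XOR 24 = 29 ≥ 5 — no move.
  21: 21 XOR 24 = 13 < 21 — winning move (to 13).
  15: 15 XOR 24 = 23 ≥ 15 — no move.
  3: 3 XOR 24 = 27 ≥ 3 — no move.
That gives 1 winning move.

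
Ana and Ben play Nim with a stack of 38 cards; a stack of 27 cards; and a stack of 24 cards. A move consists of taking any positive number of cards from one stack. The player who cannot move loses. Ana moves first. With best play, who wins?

Ana wins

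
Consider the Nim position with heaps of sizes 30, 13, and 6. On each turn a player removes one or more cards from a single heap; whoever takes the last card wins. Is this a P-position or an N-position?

N-position

Write each in binary and XOR column by column:
  11110  (30)
  01101  (13)
  00110  (6)
  -----
  10101  (21)
The nim-sum is 21 ≠ 0, so this is an N-position: the player to move can win.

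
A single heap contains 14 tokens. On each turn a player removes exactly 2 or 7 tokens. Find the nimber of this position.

0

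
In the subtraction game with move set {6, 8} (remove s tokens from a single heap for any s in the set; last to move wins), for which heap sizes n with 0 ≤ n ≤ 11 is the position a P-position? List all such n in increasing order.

0, 1, 2, 3, 4, 5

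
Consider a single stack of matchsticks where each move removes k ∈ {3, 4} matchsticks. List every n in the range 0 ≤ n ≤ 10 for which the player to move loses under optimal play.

Grundy values for subtraction set {3, 4}:
k:     0  1  2  3  4  5  6  7  8  9 10
g(k):  0  0  0  1  1  1  2  0  0  0  1
The P-positions (g = 0) in 0..10 are 0, 1, 2, 7, 8, 9.

0, 1, 2, 7, 8, 9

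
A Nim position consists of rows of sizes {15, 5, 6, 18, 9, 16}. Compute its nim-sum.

7

Compute the nim-sum pairwise:
15 ⊕ 5 = 10
10 ⊕ 6 = 12
12 ⊕ 18 = 30
30 ⊕ 9 = 23
23 ⊕ 16 = 7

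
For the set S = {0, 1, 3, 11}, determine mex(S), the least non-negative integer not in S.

The values 0, 1 are all present; 2 is the first non-negative integer missing from the set.

2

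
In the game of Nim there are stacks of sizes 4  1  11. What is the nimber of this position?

14

In binary:
  0100  (4)
  0001  (1)
  1011  (11)
  ----
  1110  (14)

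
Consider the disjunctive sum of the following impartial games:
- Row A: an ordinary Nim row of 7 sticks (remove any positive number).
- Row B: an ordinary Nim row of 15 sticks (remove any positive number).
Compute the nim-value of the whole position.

8

Row A is a plain Nim row of size 7, so its Grundy value is 7.
Row B is a plain Nim row of size 15, so its Grundy value is 15.
By the Sprague-Grundy theorem, the Grundy value of a sum of independent games is the XOR of the component values.
Combined value = 7 XOR 15 = 8.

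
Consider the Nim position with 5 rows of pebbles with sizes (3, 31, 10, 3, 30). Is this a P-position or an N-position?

N-position

In binary:
  00011  (3)
  11111  (31)
  01010  (10)
  00011  (3)
  11110  (30)
  -----
  01011  (11)
The nim-sum is 11 ≠ 0, so this is an N-position: the player to move can win.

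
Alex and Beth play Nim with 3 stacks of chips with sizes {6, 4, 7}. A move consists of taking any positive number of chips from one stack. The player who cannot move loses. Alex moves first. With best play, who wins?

Alex wins

Compute the nim-sum pairwise:
6 ^ 4 = 2
2 ^ 7 = 5
The nim-sum is 5 ≠ 0, so this is an N-position: the player to move can win; Alex has a winning move.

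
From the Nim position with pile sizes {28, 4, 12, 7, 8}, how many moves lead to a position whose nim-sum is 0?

Compute the nim-sum pairwise:
28 XOR 4 = 24
24 XOR 12 = 20
20 XOR 7 = 19
19 XOR 8 = 27
The overall nim-sum is X = 27. A pile of size p has a winning move iff p XOR X < p (reduce it to p XOR X).
  28: 28 XOR 27 = 7 < 28 — winning move (to 7).
  4: 4 XOR 27 = 31 ≥ 4 — no move.
  12: 12 XOR 27 = 23 ≥ 12 — no move.
  7: 7 XOR 27 = 28 ≥ 7 — no move.
  8: 8 XOR 27 = 19 ≥ 8 — no move.
That gives 1 winning move.

1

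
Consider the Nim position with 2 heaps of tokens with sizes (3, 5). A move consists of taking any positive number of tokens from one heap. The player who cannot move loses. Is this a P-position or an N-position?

N-position

Nim-sum: 3 ⊕ 5 = 6.
The nim-sum is 6 ≠ 0, so this is an N-position: the player to move can win.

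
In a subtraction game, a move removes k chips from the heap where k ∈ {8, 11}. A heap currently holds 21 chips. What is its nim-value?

0

Grundy values for subtraction set {8, 11}:
k:     0  1  2  3  4  5  6  7  8  9 10 11 12 13 14 15 16 17 18 19 20 21
g(k):  0  0  0  0  0  0  0  0  1  1  1  1  1  1  1  1  2  2  2  0  0  0
So g(21) = 0.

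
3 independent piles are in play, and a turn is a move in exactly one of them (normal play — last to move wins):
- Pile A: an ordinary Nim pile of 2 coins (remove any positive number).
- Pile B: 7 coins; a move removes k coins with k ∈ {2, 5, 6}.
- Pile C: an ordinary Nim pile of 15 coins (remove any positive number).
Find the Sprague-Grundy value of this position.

Pile A is a plain Nim pile of size 2, so its Grundy value is 2.
Build the Grundy sequence for pile B with g(k) = mex{g(k−s) : s ∈ {2, 5, 6}, s ≤ k}:
g(0) = mex{} = 0
g(1) = mex{} = 0
g(2) = mex{0} = 1
g(3) = mex{0} = 1
g(4) = mex{1} = 0
g(5) = mex{0,1} = 2
g(6) = mex{0} = 1
g(7) = mex{0,1,2} = 3
So g(7) = 3.
Pile C is a plain Nim pile of size 15, so its Grundy value is 15.
The value of a disjunctive sum is the nim-sum of the parts.
Combined value = 2 XOR 3 XOR 15 = 14.

14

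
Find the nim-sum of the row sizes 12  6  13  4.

3

Compute the nim-sum pairwise:
12 ^ 6 = 10
10 ^ 13 = 7
7 ^ 4 = 3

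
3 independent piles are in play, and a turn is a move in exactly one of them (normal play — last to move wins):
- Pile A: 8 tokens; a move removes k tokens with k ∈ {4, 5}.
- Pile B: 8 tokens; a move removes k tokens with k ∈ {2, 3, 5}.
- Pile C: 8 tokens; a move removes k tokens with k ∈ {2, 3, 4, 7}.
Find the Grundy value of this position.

Build the Grundy sequence for pile A with g(k) = mex{g(k−s) : s ∈ {4, 5}, s ≤ k}:
g(0) = mex{} = 0
g(1) = mex{} = 0
g(2) = mex{} = 0
g(3) = mex{} = 0
g(4) = mex{0} = 1
g(5) = mex{0} = 1
g(6) = mex{0} = 1
g(7) = mex{0} = 1
g(8) = mex{0,1} = 2
So g(8) = 2.
Grundy values for pile B (subtraction set {2, 3, 5}):
k:     0  1  2  3  4  5  6  7  8
g(k):  0  0  1  1  2  2  3  0  0
So g(8) = 0.
Build the Grundy sequence for pile C with g(k) = mex{g(k−s) : s ∈ {2, 3, 4, 7}, s ≤ k}:
g(0) = mex{} = 0
g(1) = mex{} = 0
g(2) = mex{0} = 1
g(3) = mex{0} = 1
g(4) = mex{0,1} = 2
g(5) = mex{0,1} = 2
g(6) = mex{1,2} = 0
g(7) = mex{0,1,2} = 3
g(8) = mex{0,2} = 1
So g(8) = 1.
The value of a disjunctive sum is the nim-sum of the parts.
Combined value = 2 ⊕ 0 ⊕ 1 = 3.

3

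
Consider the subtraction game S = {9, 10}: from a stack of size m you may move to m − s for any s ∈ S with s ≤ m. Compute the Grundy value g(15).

1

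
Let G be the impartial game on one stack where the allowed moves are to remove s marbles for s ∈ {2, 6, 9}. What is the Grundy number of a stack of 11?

Compute g(0), g(1), … for moves {2, 6, 9}:
k:     0  1  2  3  4  5  6  7  8  9 10 11
g(k):  0  0  1  1  0  0  1  1  0  2  1  3
So g(11) = 3.

3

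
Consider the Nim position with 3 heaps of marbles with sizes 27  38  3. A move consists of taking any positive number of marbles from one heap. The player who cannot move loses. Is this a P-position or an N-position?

In binary:
  011011  (27)
  100110  (38)
  000011  (3)
  ------
  111110  (62)
The nim-sum is 62 ≠ 0, so this is an N-position: the player to move can win.

N-position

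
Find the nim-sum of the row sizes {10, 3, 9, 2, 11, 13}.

Nim-sum: 10 ⊕ 3 ⊕ 9 ⊕ 2 ⊕ 11 ⊕ 13 = 4.

4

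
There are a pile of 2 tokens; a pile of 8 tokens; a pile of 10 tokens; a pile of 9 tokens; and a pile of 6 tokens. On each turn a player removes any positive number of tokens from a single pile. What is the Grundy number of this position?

Nim-sum: 2 XOR 8 XOR 10 XOR 9 XOR 6 = 15.

15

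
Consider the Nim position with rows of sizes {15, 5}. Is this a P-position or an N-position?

Compute the nim-sum pairwise:
15 ^ 5 = 10
The nim-sum is 10 ≠ 0, so this is an N-position: the player to move can win.

N-position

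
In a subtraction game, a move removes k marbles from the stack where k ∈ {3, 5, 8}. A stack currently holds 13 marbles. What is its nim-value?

Grundy values for subtraction set {3, 5, 8}:
k:     0  1  2  3  4  5  6  7  8  9 10 11 12 13
g(k):  0  0  0  1  1  1  2  2  2  3  3  0  0  0
So g(13) = 0.

0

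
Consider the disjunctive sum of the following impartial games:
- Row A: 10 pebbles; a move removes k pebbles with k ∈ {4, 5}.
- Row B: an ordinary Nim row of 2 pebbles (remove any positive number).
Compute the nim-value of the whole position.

2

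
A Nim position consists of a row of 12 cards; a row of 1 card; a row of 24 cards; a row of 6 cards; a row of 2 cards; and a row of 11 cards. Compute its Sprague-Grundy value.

26

Nim-sum: 12 XOR 1 XOR 24 XOR 6 XOR 2 XOR 11 = 26.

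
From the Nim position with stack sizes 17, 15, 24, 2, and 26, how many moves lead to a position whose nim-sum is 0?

Bitwise XOR of the heap sizes:
  10001  (17)
  01111  (15)
  11000  (24)
  00010  (2)
  11010  (26)
  -----
  11110  (30)
The overall nim-sum is X = 30. A stack of size p has a winning move iff p XOR X < p (reduce it to p XOR X).
  17: 17 XOR 30 = 15 < 17 — winning move (to 15).
  15: 15 XOR 30 = 17 ≥ 15 — no move.
  24: 24 XOR 30 = 6 < 24 — winning move (to 6).
  2: 2 XOR 30 = 28 ≥ 2 — no move.
  26: 26 XOR 30 = 4 < 26 — winning move (to 4).
That gives 3 winning moves.

3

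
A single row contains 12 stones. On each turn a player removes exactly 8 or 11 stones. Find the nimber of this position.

Build the Grundy sequence with g(k) = mex{g(k−s) : s ∈ {8, 11}, s ≤ k}:
k:     0  1  2  3  4  5  6  7  8  9 10 11 12
g(k):  0  0  0  0  0  0  0  0  1  1  1  1  1
So g(12) = 1.

1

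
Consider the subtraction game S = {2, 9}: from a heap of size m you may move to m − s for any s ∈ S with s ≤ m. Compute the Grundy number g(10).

1

Build the Grundy sequence with g(k) = mex{g(k−s) : s ∈ {2, 9}, s ≤ k}:
k:     0  1  2  3  4  5  6  7  8  9 10
g(k):  0  0  1  1  0  0  1  1  0  2  1
So g(10) = 1.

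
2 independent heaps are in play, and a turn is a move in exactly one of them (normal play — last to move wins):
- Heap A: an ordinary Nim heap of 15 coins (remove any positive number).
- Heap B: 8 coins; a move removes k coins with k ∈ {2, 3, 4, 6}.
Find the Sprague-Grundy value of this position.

Heap A is a plain Nim heap of size 15, so its Grundy value is 15.
Grundy values for heap B (subtraction set {2, 3, 4, 6}):
g(0) = mex{} = 0
g(1) = mex{} = 0
g(2) = mex{0} = 1
g(3) = mex{0} = 1
g(4) = mex{0,1} = 2
g(5) = mex{0,1} = 2
g(6) = mex{0,1,2} = 3
g(7) = mex{0,1,2} = 3
g(8) = mex{1,2,3} = 0
So g(8) = 0.
By the Sprague-Grundy theorem, the Grundy value of a sum of independent games is the XOR of the component values.
Combined value = 15 XOR 0 = 15.

15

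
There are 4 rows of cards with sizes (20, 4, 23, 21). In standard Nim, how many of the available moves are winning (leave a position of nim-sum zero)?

Compute the nim-sum pairwise:
20 ^ 4 = 16
16 ^ 23 = 7
7 ^ 21 = 18
The overall nim-sum is X = 18. A row of size p has a winning move iff p XOR X < p (reduce it to p XOR X).
  20: 20 XOR 18 = 6 < 20 — winning move (to 6).
  4: 4 XOR 18 = 22 ≥ 4 — no move.
  23: 23 XOR 18 = 5 < 23 — winning move (to 5).
  21: 21 XOR 18 = 7 < 21 — winning move (to 7).
That gives 3 winning moves.

3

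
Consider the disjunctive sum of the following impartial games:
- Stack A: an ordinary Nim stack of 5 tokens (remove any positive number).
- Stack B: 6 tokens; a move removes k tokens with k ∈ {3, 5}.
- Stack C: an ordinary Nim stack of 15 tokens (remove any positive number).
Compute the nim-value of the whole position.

Stack A is a plain Nim stack of size 5, so its Grundy value is 5.
For stack B, compute g(0), g(1), … with moves {3, 5}:
k:     0  1  2  3  4  5  6
g(k):  0  0  0  1  1  1  2
So g(6) = 2.
Stack C is a plain Nim stack of size 15, so its Grundy value is 15.
By the Sprague-Grundy theorem, the Grundy value of a sum of independent games is the XOR of the component values.
Combined value = 5 ⊕ 2 ⊕ 15 = 8.

8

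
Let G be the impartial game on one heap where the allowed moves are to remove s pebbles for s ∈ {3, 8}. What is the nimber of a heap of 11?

Build the Grundy sequence with g(k) = mex{g(k−s) : s ∈ {3, 8}, s ≤ k}:
g(0) = mex{} = 0
g(1) = mex{} = 0
g(2) = mex{} = 0
g(3) = mex{0} = 1
g(4) = mex{0} = 1
g(5) = mex{0} = 1
g(6) = mex{1} = 0
g(7) = mex{1} = 0
g(8) = mex{0,1} = 2
g(9) = mex{0} = 1
g(10) = mex{0} = 1
g(11) = mex{1,2} = 0
So g(11) = 0.

0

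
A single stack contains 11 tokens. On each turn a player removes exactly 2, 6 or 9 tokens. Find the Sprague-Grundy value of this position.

3

Grundy values for subtraction set {2, 6, 9}:
g(0) = mex{} = 0
g(1) = mex{} = 0
g(2) = mex{0} = 1
g(3) = mex{0} = 1
g(4) = mex{1} = 0
g(5) = mex{1} = 0
g(6) = mex{0} = 1
g(7) = mex{0} = 1
g(8) = mex{1} = 0
g(9) = mex{0,1} = 2
g(10) = mex{0} = 1
g(11) = mex{0,1,2} = 3
So g(11) = 3.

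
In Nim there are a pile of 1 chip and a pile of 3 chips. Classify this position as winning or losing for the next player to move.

Winning position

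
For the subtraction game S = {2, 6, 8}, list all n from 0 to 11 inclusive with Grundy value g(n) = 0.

0, 1, 4, 5

Build the Grundy sequence with g(k) = mex{g(k−s) : s ∈ {2, 6, 8}, s ≤ k}:
g(0) = mex{} = 0
g(1) = mex{} = 0
g(2) = mex{0} = 1
g(3) = mex{0} = 1
g(4) = mex{1} = 0
g(5) = mex{1} = 0
g(6) = mex{0} = 1
g(7) = mex{0} = 1
g(8) = mex{0,1} = 2
g(9) = mex{0,1} = 2
g(10) = mex{0,1,2} = 3
g(11) = mex{0,1,2} = 3
The P-positions (g = 0) in 0..11 are 0, 1, 4, 5.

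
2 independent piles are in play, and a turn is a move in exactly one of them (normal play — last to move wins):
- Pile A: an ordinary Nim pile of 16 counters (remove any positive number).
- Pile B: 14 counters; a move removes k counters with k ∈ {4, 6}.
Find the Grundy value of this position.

Pile A is a plain Nim pile of size 16, so its Grundy value is 16.
For pile B, compute g(0), g(1), … with moves {4, 6}:
k:     0  1  2  3  4  5  6  7  8  9 10 11 12 13 14
g(k):  0  0  0  0  1  1  1  1  2  2  0  0  0  0  1
So g(14) = 1.
The value of a disjunctive sum is the nim-sum of the parts.
Combined value = 16 XOR 1 = 17.

17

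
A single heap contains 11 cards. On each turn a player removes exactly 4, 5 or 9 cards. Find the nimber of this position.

Grundy values for subtraction set {4, 5, 9}:
g(0) = mex{} = 0
g(1) = mex{} = 0
g(2) = mex{} = 0
g(3) = mex{} = 0
g(4) = mex{0} = 1
g(5) = mex{0} = 1
g(6) = mex{0} = 1
g(7) = mex{0} = 1
g(8) = mex{0,1} = 2
g(9) = mex{0,1} = 2
g(10) = mex{0,1} = 2
g(11) = mex{0,1} = 2
So g(11) = 2.

2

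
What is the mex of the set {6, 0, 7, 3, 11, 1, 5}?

2

The values 0, 1 are all present; 2 is the first non-negative integer missing from the set.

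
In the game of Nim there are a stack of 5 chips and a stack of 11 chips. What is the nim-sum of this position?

14

Compute the nim-sum pairwise:
5 ⊕ 11 = 14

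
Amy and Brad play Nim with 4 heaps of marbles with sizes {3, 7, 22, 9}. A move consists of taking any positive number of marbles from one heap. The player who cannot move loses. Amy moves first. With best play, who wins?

Amy wins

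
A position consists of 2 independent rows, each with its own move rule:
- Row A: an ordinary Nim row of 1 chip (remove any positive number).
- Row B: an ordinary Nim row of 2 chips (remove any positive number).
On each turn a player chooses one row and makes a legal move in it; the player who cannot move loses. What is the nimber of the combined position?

Row A is a plain Nim row of size 1, so its Grundy value is 1.
Row B is a plain Nim row of size 2, so its Grundy value is 2.
The value of a disjunctive sum is the nim-sum of the parts.
Combined value = 1 XOR 2 = 3.

3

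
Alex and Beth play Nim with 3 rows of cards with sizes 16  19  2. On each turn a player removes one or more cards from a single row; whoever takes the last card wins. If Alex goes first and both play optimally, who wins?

Alex wins

Compute the nim-sum pairwise:
16 ⊕ 19 = 3
3 ⊕ 2 = 1
The nim-sum is 1 ≠ 0, so this is an N-position: the player to move can win; Alex has a winning move.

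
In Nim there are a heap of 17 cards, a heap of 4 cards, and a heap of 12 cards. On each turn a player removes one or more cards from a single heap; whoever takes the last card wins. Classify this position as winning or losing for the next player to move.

Write each in binary and XOR column by column:
  10001  (17)
  00100  (4)
  01100  (12)
  -----
  11001  (25)
The nim-sum is 25 ≠ 0, so this is an N-position: the player to move can win.

Winning position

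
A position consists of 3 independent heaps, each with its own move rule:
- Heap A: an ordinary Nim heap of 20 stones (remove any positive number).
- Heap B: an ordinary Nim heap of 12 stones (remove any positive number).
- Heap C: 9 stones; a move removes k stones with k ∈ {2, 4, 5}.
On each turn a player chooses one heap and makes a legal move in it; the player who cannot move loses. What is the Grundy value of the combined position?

Heap A is a plain Nim heap of size 20, so its Grundy value is 20.
Heap B is a plain Nim heap of size 12, so its Grundy value is 12.
For heap C, compute g(0), g(1), … with moves {2, 4, 5}:
k:     0  1  2  3  4  5  6  7  8  9
g(k):  0  0  1  1  2  2  3  0  0  1
So g(9) = 1.
The value of a disjunctive sum is the nim-sum of the parts.
Combined value = 20 ⊕ 12 ⊕ 1 = 25.

25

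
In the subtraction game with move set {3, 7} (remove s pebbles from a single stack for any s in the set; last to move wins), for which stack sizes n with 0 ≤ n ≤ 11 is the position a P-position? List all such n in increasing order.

0, 1, 2, 6, 10, 11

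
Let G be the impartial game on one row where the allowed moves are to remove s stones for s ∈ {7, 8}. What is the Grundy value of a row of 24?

Build the Grundy sequence with g(k) = mex{g(k−s) : s ∈ {7, 8}, s ≤ k}:
k:     0  1  2  3  4  5  6  7  8  9 10 11 12 13 14 15 16 17 18 19 20 21 22 23 24
g(k):  0  0  0  0  0  0  0  1  1  1  1  1  1  1  2  0  0  0  0  0  0  0  1  1  1
So g(24) = 1.

1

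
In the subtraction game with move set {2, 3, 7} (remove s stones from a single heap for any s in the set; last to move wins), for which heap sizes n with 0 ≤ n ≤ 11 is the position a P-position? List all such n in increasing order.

Compute g(0), g(1), … for moves {2, 3, 7}:
g(0) = mex{} = 0
g(1) = mex{} = 0
g(2) = mex{0} = 1
g(3) = mex{0} = 1
g(4) = mex{0,1} = 2
g(5) = mex{1} = 0
g(6) = mex{1,2} = 0
g(7) = mex{0,2} = 1
g(8) = mex{0} = 1
g(9) = mex{0,1} = 2
g(10) = mex{1} = 0
g(11) = mex{1,2} = 0
The P-positions (g = 0) in 0..11 are 0, 1, 5, 6, 10, 11.

0, 1, 5, 6, 10, 11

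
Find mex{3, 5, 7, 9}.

0 is not in the set, so the mex is 0.

0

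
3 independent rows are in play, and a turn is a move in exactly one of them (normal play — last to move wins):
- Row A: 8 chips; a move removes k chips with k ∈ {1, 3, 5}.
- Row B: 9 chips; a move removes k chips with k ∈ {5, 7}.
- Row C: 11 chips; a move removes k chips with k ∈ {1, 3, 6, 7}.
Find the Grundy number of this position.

Grundy values for row A (subtraction set {1, 3, 5}):
k:     0  1  2  3  4  5  6  7  8
g(k):  0  1  0  1  0  1  0  1  0
So g(8) = 0.
For row B, compute g(0), g(1), … with moves {5, 7}:
k:     0  1  2  3  4  5  6  7  8  9
g(k):  0  0  0  0  0  1  1  1  1  1
So g(9) = 1.
Build the Grundy sequence for row C with g(k) = mex{g(k−s) : s ∈ {1, 3, 6, 7}, s ≤ k}:
g(0) = mex{} = 0
g(1) = mex{0} = 1
g(2) = mex{1} = 0
g(3) = mex{0} = 1
g(4) = mex{1} = 0
g(5) = mex{0} = 1
g(6) = mex{0,1} = 2
g(7) = mex{0,1,2} = 3
g(8) = mex{0,1,3} = 2
g(9) = mex{0,1,2} = 3
g(10) = mex{0,1,3} = 2
g(11) = mex{0,1,2} = 3
So g(11) = 3.
The value of a disjunctive sum is the nim-sum of the parts.
Combined value = 0 ⊕ 1 ⊕ 3 = 2.

2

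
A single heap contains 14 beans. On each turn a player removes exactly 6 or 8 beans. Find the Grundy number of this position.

0

Build the Grundy sequence with g(k) = mex{g(k−s) : s ∈ {6, 8}, s ≤ k}:
g(0) = mex{} = 0
g(1) = mex{} = 0
g(2) = mex{} = 0
g(3) = mex{} = 0
g(4) = mex{} = 0
g(5) = mex{} = 0
g(6) = mex{0} = 1
g(7) = mex{0} = 1
g(8) = mex{0} = 1
g(9) = mex{0} = 1
g(10) = mex{0} = 1
g(11) = mex{0} = 1
g(12) = mex{0,1} = 2
g(13) = mex{0,1} = 2
g(14) = mex{1} = 0
So g(14) = 0.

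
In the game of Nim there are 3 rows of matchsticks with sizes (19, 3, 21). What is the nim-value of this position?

5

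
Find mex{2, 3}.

0

0 is not in the set, so the mex is 0.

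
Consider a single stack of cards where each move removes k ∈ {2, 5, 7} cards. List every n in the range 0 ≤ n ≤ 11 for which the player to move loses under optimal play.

0, 1, 4, 10

Grundy values for subtraction set {2, 5, 7}:
k:     0  1  2  3  4  5  6  7  8  9 10 11
g(k):  0  0  1  1  0  2  1  3  2  2  0  3
The P-positions (g = 0) in 0..11 are 0, 1, 4, 10.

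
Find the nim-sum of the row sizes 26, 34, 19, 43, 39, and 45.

10

Nim-sum: 26 ^ 34 ^ 19 ^ 43 ^ 39 ^ 45 = 10.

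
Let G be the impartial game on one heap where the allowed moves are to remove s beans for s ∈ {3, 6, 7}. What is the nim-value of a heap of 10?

Grundy values for subtraction set {3, 6, 7}:
k:     0  1  2  3  4  5  6  7  8  9 10
g(k):  0  0  0  1  1  1  2  2  2  3  0
So g(10) = 0.

0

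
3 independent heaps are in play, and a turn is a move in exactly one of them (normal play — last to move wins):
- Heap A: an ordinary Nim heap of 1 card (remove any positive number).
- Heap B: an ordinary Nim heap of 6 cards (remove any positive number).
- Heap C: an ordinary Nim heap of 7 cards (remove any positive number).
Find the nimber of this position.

0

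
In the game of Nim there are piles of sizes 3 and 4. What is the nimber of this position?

7

Nim-sum: 3 XOR 4 = 7.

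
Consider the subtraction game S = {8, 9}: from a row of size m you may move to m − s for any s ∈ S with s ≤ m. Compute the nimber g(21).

Build the Grundy sequence with g(k) = mex{g(k−s) : s ∈ {8, 9}, s ≤ k}:
k:     0  1  2  3  4  5  6  7  8  9 10 11 12 13 14 15 16 17 18 19 20 21
g(k):  0  0  0  0  0  0  0  0  1  1  1  1  1  1  1  1  2  0  0  0  0  0
So g(21) = 0.

0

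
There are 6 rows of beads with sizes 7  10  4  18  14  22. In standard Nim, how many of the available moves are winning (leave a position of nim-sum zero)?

5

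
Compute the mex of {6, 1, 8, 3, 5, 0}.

2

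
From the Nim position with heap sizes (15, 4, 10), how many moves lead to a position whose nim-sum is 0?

1

In binary:
  1111  (15)
  0100  (4)
  1010  (10)
  ----
  0001  (1)
The overall nim-sum is X = 1. A heap of size p has a winning move iff p XOR X < p (reduce it to p XOR X).
  15: 15 XOR 1 = 14 < 15 — winning move (to 14).
  4: 4 XOR 1 = 5 ≥ 4 — no move.
  10: 10 XOR 1 = 11 ≥ 10 — no move.
That gives 1 winning move.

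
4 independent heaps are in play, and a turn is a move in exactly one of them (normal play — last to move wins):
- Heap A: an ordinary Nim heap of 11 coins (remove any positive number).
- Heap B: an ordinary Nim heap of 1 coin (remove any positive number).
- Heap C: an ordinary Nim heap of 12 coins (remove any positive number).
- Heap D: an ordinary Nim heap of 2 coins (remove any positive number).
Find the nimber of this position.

4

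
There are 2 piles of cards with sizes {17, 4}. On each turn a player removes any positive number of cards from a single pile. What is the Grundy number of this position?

Bitwise XOR of the heap sizes:
  10001  (17)
  00100  (4)
  -----
  10101  (21)

21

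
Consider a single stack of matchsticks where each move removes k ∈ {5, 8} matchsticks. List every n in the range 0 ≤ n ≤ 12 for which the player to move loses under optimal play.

0, 1, 2, 3, 4

Grundy values for subtraction set {5, 8}:
g(0) = mex{} = 0
g(1) = mex{} = 0
g(2) = mex{} = 0
g(3) = mex{} = 0
g(4) = mex{} = 0
g(5) = mex{0} = 1
g(6) = mex{0} = 1
g(7) = mex{0} = 1
g(8) = mex{0} = 1
g(9) = mex{0} = 1
g(10) = mex{0,1} = 2
g(11) = mex{0,1} = 2
g(12) = mex{0,1} = 2
The P-positions (g = 0) in 0..12 are 0, 1, 2, 3, 4.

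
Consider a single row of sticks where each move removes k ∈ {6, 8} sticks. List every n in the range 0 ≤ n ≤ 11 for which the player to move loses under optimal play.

0, 1, 2, 3, 4, 5

Build the Grundy sequence with g(k) = mex{g(k−s) : s ∈ {6, 8}, s ≤ k}:
g(0) = mex{} = 0
g(1) = mex{} = 0
g(2) = mex{} = 0
g(3) = mex{} = 0
g(4) = mex{} = 0
g(5) = mex{} = 0
g(6) = mex{0} = 1
g(7) = mex{0} = 1
g(8) = mex{0} = 1
g(9) = mex{0} = 1
g(10) = mex{0} = 1
g(11) = mex{0} = 1
The P-positions (g = 0) in 0..11 are 0, 1, 2, 3, 4, 5.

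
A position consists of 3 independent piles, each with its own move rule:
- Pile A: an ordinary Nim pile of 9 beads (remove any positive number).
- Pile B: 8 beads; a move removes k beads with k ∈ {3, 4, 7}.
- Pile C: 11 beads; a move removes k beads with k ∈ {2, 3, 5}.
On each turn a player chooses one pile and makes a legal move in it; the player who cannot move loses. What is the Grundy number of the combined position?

Pile A is a plain Nim pile of size 9, so its Grundy value is 9.
Build the Grundy sequence for pile B with g(k) = mex{g(k−s) : s ∈ {3, 4, 7}, s ≤ k}:
k:     0  1  2  3  4  5  6  7  8
g(k):  0  0  0  1  1  1  2  2  2
So g(8) = 2.
For pile C, compute g(0), g(1), … with moves {2, 3, 5}:
k:     0  1  2  3  4  5  6  7  8  9 10 11
g(k):  0  0  1  1  2  2  3  0  0  1  1  2
So g(11) = 2.
The value of a disjunctive sum is the nim-sum of the parts.
Combined value = 9 ⊕ 2 ⊕ 2 = 9.

9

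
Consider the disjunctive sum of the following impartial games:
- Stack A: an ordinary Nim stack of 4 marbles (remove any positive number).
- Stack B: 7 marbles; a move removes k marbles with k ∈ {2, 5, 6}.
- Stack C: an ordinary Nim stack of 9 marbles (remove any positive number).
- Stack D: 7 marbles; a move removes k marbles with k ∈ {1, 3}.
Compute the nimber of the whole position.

15

Stack A is a plain Nim stack of size 4, so its Grundy value is 4.
For stack B, compute g(0), g(1), … with moves {2, 5, 6}:
g(0) = mex{} = 0
g(1) = mex{} = 0
g(2) = mex{0} = 1
g(3) = mex{0} = 1
g(4) = mex{1} = 0
g(5) = mex{0,1} = 2
g(6) = mex{0} = 1
g(7) = mex{0,1,2} = 3
So g(7) = 3.
Stack C is a plain Nim stack of size 9, so its Grundy value is 9.
Build the Grundy sequence for stack D with g(k) = mex{g(k−s) : s ∈ {1, 3}, s ≤ k}:
g(0) = mex{} = 0
g(1) = mex{0} = 1
g(2) = mex{1} = 0
g(3) = mex{0} = 1
g(4) = mex{1} = 0
g(5) = mex{0} = 1
g(6) = mex{1} = 0
g(7) = mex{0} = 1
So g(7) = 1.
The value of a disjunctive sum is the nim-sum of the parts.
Combined value = 4 XOR 3 XOR 9 XOR 1 = 15.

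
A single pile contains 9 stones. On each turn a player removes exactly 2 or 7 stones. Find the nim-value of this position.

0

Grundy values for subtraction set {2, 7}:
k:     0  1  2  3  4  5  6  7  8  9
g(k):  0  0  1  1  0  0  1  1  2  0
So g(9) = 0.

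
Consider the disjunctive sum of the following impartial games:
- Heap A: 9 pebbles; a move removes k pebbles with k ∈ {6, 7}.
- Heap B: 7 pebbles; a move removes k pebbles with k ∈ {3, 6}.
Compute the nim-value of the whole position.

For heap A, compute g(0), g(1), … with moves {6, 7}:
g(0) = mex{} = 0
g(1) = mex{} = 0
g(2) = mex{} = 0
g(3) = mex{} = 0
g(4) = mex{} = 0
g(5) = mex{} = 0
g(6) = mex{0} = 1
g(7) = mex{0} = 1
g(8) = mex{0} = 1
g(9) = mex{0} = 1
So g(9) = 1.
Grundy values for heap B (subtraction set {3, 6}):
g(0) = mex{} = 0
g(1) = mex{} = 0
g(2) = mex{} = 0
g(3) = mex{0} = 1
g(4) = mex{0} = 1
g(5) = mex{0} = 1
g(6) = mex{0,1} = 2
g(7) = mex{0,1} = 2
So g(7) = 2.
By the Sprague-Grundy theorem, the Grundy value of a sum of independent games is the XOR of the component values.
Combined value = 1 ⊕ 2 = 3.

3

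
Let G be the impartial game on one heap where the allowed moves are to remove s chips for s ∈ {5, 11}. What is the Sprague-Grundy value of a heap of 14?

2

Build the Grundy sequence with g(k) = mex{g(k−s) : s ∈ {5, 11}, s ≤ k}:
k:     0  1  2  3  4  5  6  7  8  9 10 11 12 13 14
g(k):  0  0  0  0  0  1  1  1  1  1  0  2  2  2  2
So g(14) = 2.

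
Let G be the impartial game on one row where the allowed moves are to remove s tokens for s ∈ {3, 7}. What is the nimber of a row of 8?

2

Build the Grundy sequence with g(k) = mex{g(k−s) : s ∈ {3, 7}, s ≤ k}:
g(0) = mex{} = 0
g(1) = mex{} = 0
g(2) = mex{} = 0
g(3) = mex{0} = 1
g(4) = mex{0} = 1
g(5) = mex{0} = 1
g(6) = mex{1} = 0
g(7) = mex{0,1} = 2
g(8) = mex{0,1} = 2
So g(8) = 2.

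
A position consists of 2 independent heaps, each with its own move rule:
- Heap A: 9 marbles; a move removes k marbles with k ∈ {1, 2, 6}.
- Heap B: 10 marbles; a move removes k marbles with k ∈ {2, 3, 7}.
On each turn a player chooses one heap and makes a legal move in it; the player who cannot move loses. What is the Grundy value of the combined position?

For heap A, compute g(0), g(1), … with moves {1, 2, 6}:
g(0) = mex{} = 0
g(1) = mex{0} = 1
g(2) = mex{0,1} = 2
g(3) = mex{1,2} = 0
g(4) = mex{0,2} = 1
g(5) = mex{0,1} = 2
g(6) = mex{0,1,2} = 3
g(7) = mex{1,2,3} = 0
g(8) = mex{0,2,3} = 1
g(9) = mex{0,1} = 2
So g(9) = 2.
Build the Grundy sequence for heap B with g(k) = mex{g(k−s) : s ∈ {2, 3, 7}, s ≤ k}:
k:     0  1  2  3  4  5  6  7  8  9 10
g(k):  0  0  1  1  2  0  0  1  1  2  0
So g(10) = 0.
By the Sprague-Grundy theorem, the Grundy value of a sum of independent games is the XOR of the component values.
Combined value = 2 ⊕ 0 = 2.

2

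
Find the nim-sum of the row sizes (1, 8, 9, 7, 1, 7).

1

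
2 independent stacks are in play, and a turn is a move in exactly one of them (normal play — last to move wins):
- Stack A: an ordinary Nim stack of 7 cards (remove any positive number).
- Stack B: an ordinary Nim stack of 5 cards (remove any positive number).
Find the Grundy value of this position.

Stack A is a plain Nim stack of size 7, so its Grundy value is 7.
Stack B is a plain Nim stack of size 5, so its Grundy value is 5.
By the Sprague-Grundy theorem, the Grundy value of a sum of independent games is the XOR of the component values.
Combined value = 7 ⊕ 5 = 2.

2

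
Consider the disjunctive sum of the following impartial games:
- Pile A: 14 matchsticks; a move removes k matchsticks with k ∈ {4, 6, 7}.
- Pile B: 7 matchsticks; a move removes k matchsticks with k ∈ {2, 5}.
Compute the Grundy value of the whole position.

0

For pile A, compute g(0), g(1), … with moves {4, 6, 7}:
g(0) = mex{} = 0
g(1) = mex{} = 0
g(2) = mex{} = 0
g(3) = mex{} = 0
g(4) = mex{0} = 1
g(5) = mex{0} = 1
g(6) = mex{0} = 1
g(7) = mex{0} = 1
g(8) = mex{0,1} = 2
g(9) = mex{0,1} = 2
g(10) = mex{0,1} = 2
g(11) = mex{1} = 0
g(12) = mex{1,2} = 0
g(13) = mex{1,2} = 0
g(14) = mex{1,2} = 0
So g(14) = 0.
Build the Grundy sequence for pile B with g(k) = mex{g(k−s) : s ∈ {2, 5}, s ≤ k}:
k:     0  1  2  3  4  5  6  7
g(k):  0  0  1  1  0  2  1  0
So g(7) = 0.
By the Sprague-Grundy theorem, the Grundy value of a sum of independent games is the XOR of the component values.
Combined value = 0 ⊕ 0 = 0.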